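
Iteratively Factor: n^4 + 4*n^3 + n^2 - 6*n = (n + 2)*(n^3 + 2*n^2 - 3*n) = (n + 2)*(n + 3)*(n^2 - n) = n*(n + 2)*(n + 3)*(n - 1)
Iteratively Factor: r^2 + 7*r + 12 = (r + 4)*(r + 3)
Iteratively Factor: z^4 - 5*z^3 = (z - 5)*(z^3) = z*(z - 5)*(z^2) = z^2*(z - 5)*(z)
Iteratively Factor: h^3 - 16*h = (h - 4)*(h^2 + 4*h) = (h - 4)*(h + 4)*(h)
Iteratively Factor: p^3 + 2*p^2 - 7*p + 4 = (p - 1)*(p^2 + 3*p - 4) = (p - 1)*(p + 4)*(p - 1)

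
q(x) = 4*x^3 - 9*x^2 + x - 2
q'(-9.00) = 1135.00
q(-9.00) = -3656.00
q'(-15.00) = 2971.00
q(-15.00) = -15542.00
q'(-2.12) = 93.09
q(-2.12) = -82.68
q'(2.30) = 23.08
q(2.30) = 1.36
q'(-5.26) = 427.69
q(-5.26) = -838.39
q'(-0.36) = 9.04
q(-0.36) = -3.71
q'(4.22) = 138.74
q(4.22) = 142.55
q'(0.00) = 1.00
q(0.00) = -2.00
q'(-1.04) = 32.70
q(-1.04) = -17.27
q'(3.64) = 94.48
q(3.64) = 75.31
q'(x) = 12*x^2 - 18*x + 1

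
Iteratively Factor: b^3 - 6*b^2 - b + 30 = (b + 2)*(b^2 - 8*b + 15) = (b - 3)*(b + 2)*(b - 5)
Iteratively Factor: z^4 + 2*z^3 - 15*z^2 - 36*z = (z + 3)*(z^3 - z^2 - 12*z) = (z - 4)*(z + 3)*(z^2 + 3*z) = (z - 4)*(z + 3)^2*(z)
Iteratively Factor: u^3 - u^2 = (u)*(u^2 - u) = u^2*(u - 1)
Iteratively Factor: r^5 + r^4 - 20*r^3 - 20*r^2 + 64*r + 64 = (r + 2)*(r^4 - r^3 - 18*r^2 + 16*r + 32) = (r - 4)*(r + 2)*(r^3 + 3*r^2 - 6*r - 8) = (r - 4)*(r - 2)*(r + 2)*(r^2 + 5*r + 4) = (r - 4)*(r - 2)*(r + 2)*(r + 4)*(r + 1)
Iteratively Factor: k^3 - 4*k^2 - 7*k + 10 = (k + 2)*(k^2 - 6*k + 5) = (k - 1)*(k + 2)*(k - 5)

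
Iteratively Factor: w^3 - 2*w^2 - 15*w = (w)*(w^2 - 2*w - 15) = w*(w + 3)*(w - 5)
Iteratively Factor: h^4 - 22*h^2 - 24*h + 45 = (h - 5)*(h^3 + 5*h^2 + 3*h - 9) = (h - 5)*(h + 3)*(h^2 + 2*h - 3) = (h - 5)*(h - 1)*(h + 3)*(h + 3)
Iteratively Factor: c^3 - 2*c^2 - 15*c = (c + 3)*(c^2 - 5*c) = c*(c + 3)*(c - 5)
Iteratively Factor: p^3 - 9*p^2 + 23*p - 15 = (p - 5)*(p^2 - 4*p + 3) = (p - 5)*(p - 1)*(p - 3)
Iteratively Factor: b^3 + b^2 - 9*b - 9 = (b - 3)*(b^2 + 4*b + 3) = (b - 3)*(b + 1)*(b + 3)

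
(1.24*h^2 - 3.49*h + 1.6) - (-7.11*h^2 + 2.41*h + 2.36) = 8.35*h^2 - 5.9*h - 0.76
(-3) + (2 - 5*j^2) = -5*j^2 - 1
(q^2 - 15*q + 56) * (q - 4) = q^3 - 19*q^2 + 116*q - 224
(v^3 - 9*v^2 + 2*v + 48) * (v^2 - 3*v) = v^5 - 12*v^4 + 29*v^3 + 42*v^2 - 144*v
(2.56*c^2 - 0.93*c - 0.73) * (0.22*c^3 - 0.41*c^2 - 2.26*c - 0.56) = 0.5632*c^5 - 1.2542*c^4 - 5.5649*c^3 + 0.9675*c^2 + 2.1706*c + 0.4088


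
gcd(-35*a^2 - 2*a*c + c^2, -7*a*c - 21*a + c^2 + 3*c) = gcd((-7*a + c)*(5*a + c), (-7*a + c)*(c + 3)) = 7*a - c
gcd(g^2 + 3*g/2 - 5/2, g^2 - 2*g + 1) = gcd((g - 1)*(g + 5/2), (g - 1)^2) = g - 1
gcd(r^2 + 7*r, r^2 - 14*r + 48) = 1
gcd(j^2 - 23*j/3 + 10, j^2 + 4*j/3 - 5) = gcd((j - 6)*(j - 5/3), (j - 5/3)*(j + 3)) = j - 5/3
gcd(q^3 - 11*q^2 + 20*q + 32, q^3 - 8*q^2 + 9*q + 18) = q + 1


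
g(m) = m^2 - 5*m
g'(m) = 2*m - 5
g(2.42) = -6.24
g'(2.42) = -0.16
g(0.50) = -2.25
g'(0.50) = -4.00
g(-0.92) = 5.45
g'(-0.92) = -6.84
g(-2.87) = 22.59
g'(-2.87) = -10.74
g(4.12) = -3.63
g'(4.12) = 3.24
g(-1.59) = 10.48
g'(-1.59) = -8.18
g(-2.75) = 21.31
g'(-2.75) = -10.50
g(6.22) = 7.59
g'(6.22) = 7.44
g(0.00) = 0.00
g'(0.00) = -5.00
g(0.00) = 0.00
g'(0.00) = -5.00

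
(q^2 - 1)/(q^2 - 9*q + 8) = (q + 1)/(q - 8)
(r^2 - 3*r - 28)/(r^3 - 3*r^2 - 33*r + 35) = (r + 4)/(r^2 + 4*r - 5)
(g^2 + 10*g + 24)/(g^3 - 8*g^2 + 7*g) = (g^2 + 10*g + 24)/(g*(g^2 - 8*g + 7))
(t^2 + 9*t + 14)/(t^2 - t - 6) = (t + 7)/(t - 3)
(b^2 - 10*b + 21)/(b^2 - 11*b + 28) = (b - 3)/(b - 4)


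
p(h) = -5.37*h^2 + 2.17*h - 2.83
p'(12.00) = -126.71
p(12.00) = -750.07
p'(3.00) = -30.05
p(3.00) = -44.65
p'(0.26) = -0.62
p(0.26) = -2.63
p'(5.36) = -55.40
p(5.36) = -145.48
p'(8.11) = -84.93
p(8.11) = -338.43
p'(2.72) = -27.04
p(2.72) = -36.66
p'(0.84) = -6.85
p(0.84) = -4.80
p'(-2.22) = 26.01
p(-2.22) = -34.11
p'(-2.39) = 27.84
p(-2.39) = -38.69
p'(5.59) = -57.87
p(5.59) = -158.50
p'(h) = 2.17 - 10.74*h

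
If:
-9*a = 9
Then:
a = -1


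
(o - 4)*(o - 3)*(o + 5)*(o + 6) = o^4 + 4*o^3 - 35*o^2 - 78*o + 360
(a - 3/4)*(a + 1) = a^2 + a/4 - 3/4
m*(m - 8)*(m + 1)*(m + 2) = m^4 - 5*m^3 - 22*m^2 - 16*m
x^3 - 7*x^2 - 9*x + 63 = (x - 7)*(x - 3)*(x + 3)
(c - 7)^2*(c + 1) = c^3 - 13*c^2 + 35*c + 49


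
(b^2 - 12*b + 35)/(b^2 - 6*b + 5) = (b - 7)/(b - 1)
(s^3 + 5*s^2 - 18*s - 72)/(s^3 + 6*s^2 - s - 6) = (s^2 - s - 12)/(s^2 - 1)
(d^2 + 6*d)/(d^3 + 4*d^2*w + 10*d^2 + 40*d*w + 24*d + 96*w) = d/(d^2 + 4*d*w + 4*d + 16*w)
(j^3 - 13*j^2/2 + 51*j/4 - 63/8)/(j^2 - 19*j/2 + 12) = (j^2 - 5*j + 21/4)/(j - 8)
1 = 1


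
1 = 1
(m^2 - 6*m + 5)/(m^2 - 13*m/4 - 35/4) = 4*(m - 1)/(4*m + 7)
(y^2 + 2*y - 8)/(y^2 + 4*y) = (y - 2)/y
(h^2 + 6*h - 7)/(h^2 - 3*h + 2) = (h + 7)/(h - 2)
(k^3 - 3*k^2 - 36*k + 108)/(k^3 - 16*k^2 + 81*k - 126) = (k + 6)/(k - 7)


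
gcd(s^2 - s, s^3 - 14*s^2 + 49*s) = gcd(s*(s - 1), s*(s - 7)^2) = s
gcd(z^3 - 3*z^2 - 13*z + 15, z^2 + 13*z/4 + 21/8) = 1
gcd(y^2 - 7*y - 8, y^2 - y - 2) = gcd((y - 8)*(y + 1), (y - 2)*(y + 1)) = y + 1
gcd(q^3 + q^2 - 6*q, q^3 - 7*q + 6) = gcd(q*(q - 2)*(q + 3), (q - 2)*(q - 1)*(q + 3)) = q^2 + q - 6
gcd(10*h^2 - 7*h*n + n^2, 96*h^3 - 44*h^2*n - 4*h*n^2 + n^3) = 2*h - n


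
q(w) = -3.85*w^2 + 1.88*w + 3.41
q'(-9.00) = 71.18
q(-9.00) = -325.36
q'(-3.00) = 24.98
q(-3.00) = -36.88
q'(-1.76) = 15.43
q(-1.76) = -11.82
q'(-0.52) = 5.88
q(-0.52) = 1.39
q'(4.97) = -36.39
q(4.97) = -82.34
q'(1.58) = -10.29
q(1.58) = -3.23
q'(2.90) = -20.45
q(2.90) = -23.52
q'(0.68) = -3.36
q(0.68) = 2.91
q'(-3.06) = 25.44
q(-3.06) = -38.39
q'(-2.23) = 19.05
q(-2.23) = -19.93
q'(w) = 1.88 - 7.7*w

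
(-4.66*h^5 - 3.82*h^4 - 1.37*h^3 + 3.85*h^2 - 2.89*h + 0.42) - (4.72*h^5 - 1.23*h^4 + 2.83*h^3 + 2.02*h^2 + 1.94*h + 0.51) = -9.38*h^5 - 2.59*h^4 - 4.2*h^3 + 1.83*h^2 - 4.83*h - 0.09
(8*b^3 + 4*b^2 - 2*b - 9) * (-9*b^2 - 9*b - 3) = -72*b^5 - 108*b^4 - 42*b^3 + 87*b^2 + 87*b + 27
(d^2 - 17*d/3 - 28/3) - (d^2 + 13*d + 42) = -56*d/3 - 154/3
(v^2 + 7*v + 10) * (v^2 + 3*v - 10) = v^4 + 10*v^3 + 21*v^2 - 40*v - 100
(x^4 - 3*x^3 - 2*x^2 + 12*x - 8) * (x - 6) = x^5 - 9*x^4 + 16*x^3 + 24*x^2 - 80*x + 48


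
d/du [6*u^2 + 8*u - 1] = 12*u + 8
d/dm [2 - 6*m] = -6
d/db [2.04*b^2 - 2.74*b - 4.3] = 4.08*b - 2.74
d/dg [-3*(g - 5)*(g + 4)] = 3 - 6*g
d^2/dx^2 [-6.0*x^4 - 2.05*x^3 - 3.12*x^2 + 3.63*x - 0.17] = -72.0*x^2 - 12.3*x - 6.24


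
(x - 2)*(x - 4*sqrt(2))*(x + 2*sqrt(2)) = x^3 - 2*sqrt(2)*x^2 - 2*x^2 - 16*x + 4*sqrt(2)*x + 32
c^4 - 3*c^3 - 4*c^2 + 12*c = c*(c - 3)*(c - 2)*(c + 2)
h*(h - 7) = h^2 - 7*h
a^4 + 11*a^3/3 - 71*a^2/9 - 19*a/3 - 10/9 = (a - 2)*(a + 1/3)^2*(a + 5)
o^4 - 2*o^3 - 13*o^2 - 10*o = o*(o - 5)*(o + 1)*(o + 2)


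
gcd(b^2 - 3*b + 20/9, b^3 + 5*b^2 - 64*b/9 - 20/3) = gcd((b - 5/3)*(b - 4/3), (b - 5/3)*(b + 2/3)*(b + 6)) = b - 5/3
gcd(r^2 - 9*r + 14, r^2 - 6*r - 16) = 1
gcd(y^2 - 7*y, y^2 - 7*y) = y^2 - 7*y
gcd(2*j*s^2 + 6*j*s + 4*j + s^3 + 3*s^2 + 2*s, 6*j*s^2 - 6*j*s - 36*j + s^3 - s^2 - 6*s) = s + 2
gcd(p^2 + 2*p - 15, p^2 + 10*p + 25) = p + 5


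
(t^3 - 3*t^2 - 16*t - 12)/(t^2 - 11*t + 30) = (t^2 + 3*t + 2)/(t - 5)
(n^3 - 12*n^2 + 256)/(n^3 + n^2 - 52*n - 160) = (n - 8)/(n + 5)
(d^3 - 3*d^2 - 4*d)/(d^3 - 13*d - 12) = d/(d + 3)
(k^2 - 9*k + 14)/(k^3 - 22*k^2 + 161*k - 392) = (k - 2)/(k^2 - 15*k + 56)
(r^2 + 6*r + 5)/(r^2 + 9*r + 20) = (r + 1)/(r + 4)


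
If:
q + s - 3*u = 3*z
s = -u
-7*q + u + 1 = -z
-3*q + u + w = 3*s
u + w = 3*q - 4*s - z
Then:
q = 25/167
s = -1/167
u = 1/167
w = 71/167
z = 7/167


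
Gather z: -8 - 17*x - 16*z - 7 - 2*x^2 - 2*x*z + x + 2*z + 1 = -2*x^2 - 16*x + z*(-2*x - 14) - 14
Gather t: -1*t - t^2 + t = -t^2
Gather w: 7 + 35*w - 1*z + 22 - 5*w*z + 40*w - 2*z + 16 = w*(75 - 5*z) - 3*z + 45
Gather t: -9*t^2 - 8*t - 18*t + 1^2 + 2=-9*t^2 - 26*t + 3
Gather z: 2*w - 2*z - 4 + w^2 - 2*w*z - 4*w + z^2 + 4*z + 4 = w^2 - 2*w + z^2 + z*(2 - 2*w)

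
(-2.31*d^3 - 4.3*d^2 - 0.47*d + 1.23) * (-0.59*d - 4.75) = 1.3629*d^4 + 13.5095*d^3 + 20.7023*d^2 + 1.5068*d - 5.8425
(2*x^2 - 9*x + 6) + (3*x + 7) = 2*x^2 - 6*x + 13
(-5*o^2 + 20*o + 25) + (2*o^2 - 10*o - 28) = -3*o^2 + 10*o - 3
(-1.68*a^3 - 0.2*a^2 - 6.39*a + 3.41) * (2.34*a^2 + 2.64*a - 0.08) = -3.9312*a^5 - 4.9032*a^4 - 15.3462*a^3 - 8.8742*a^2 + 9.5136*a - 0.2728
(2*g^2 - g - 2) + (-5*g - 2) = 2*g^2 - 6*g - 4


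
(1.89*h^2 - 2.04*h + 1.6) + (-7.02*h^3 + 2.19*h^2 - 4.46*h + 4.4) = -7.02*h^3 + 4.08*h^2 - 6.5*h + 6.0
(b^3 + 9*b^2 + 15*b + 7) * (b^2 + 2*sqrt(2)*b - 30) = b^5 + 2*sqrt(2)*b^4 + 9*b^4 - 15*b^3 + 18*sqrt(2)*b^3 - 263*b^2 + 30*sqrt(2)*b^2 - 450*b + 14*sqrt(2)*b - 210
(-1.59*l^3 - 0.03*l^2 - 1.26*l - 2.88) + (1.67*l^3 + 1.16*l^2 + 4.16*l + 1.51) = 0.0799999999999998*l^3 + 1.13*l^2 + 2.9*l - 1.37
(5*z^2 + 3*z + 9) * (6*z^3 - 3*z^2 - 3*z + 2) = 30*z^5 + 3*z^4 + 30*z^3 - 26*z^2 - 21*z + 18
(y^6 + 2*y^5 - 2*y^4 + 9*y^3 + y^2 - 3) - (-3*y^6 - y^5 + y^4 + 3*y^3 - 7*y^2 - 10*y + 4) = 4*y^6 + 3*y^5 - 3*y^4 + 6*y^3 + 8*y^2 + 10*y - 7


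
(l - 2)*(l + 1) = l^2 - l - 2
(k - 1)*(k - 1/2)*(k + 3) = k^3 + 3*k^2/2 - 4*k + 3/2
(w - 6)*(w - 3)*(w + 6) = w^3 - 3*w^2 - 36*w + 108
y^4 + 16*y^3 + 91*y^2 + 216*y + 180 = (y + 2)*(y + 3)*(y + 5)*(y + 6)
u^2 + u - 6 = (u - 2)*(u + 3)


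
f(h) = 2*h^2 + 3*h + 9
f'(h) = 4*h + 3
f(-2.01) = 11.05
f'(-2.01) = -5.04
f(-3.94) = 28.23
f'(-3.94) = -12.76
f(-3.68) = 25.04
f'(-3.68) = -11.72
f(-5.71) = 57.08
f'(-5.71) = -19.84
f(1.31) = 16.36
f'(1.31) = 8.24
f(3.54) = 44.68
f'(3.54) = 17.16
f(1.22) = 15.64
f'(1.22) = 7.88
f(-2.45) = 13.66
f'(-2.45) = -6.80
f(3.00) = 36.00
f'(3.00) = 15.00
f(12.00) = 333.00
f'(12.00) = 51.00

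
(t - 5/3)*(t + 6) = t^2 + 13*t/3 - 10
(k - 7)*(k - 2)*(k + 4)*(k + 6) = k^4 + k^3 - 52*k^2 - 76*k + 336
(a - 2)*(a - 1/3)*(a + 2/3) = a^3 - 5*a^2/3 - 8*a/9 + 4/9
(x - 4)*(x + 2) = x^2 - 2*x - 8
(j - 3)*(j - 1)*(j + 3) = j^3 - j^2 - 9*j + 9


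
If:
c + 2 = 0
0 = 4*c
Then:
No Solution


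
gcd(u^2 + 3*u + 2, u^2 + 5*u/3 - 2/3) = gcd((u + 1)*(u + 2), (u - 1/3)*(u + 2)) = u + 2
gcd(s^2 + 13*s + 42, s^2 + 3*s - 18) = s + 6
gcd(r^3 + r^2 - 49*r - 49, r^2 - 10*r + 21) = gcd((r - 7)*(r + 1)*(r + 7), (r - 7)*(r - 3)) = r - 7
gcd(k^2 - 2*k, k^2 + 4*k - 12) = k - 2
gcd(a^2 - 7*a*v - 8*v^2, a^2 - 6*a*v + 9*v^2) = 1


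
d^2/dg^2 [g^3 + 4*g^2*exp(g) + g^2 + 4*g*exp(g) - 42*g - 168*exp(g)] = 4*g^2*exp(g) + 20*g*exp(g) + 6*g - 152*exp(g) + 2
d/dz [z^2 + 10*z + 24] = 2*z + 10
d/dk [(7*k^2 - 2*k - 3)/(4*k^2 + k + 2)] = (15*k^2 + 52*k - 1)/(16*k^4 + 8*k^3 + 17*k^2 + 4*k + 4)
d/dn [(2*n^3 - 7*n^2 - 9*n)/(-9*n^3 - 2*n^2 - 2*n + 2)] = (-67*n^4 - 170*n^3 + 8*n^2 - 28*n - 18)/(81*n^6 + 36*n^5 + 40*n^4 - 28*n^3 - 4*n^2 - 8*n + 4)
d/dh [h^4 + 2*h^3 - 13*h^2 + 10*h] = 4*h^3 + 6*h^2 - 26*h + 10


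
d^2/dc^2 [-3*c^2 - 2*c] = -6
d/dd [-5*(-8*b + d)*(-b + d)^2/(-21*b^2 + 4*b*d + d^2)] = 5*(b - d)*((-17*b + 3*d)*(-21*b^2 + 4*b*d + d^2) - 2*(b - d)*(2*b + d)*(8*b - d))/(-21*b^2 + 4*b*d + d^2)^2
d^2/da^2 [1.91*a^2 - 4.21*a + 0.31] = 3.82000000000000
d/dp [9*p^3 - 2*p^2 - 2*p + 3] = 27*p^2 - 4*p - 2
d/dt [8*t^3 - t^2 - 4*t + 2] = 24*t^2 - 2*t - 4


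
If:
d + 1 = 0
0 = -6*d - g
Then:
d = -1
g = 6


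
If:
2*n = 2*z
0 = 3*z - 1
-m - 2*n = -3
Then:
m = 7/3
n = 1/3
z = 1/3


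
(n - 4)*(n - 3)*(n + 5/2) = n^3 - 9*n^2/2 - 11*n/2 + 30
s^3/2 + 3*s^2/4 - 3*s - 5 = (s/2 + 1)*(s - 5/2)*(s + 2)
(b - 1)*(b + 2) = b^2 + b - 2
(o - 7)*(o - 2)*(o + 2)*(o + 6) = o^4 - o^3 - 46*o^2 + 4*o + 168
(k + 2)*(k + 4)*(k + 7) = k^3 + 13*k^2 + 50*k + 56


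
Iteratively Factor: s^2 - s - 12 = (s + 3)*(s - 4)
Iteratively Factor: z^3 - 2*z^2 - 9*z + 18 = (z - 2)*(z^2 - 9) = (z - 3)*(z - 2)*(z + 3)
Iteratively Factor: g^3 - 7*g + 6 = (g + 3)*(g^2 - 3*g + 2) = (g - 1)*(g + 3)*(g - 2)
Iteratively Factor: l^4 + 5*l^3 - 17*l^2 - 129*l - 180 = (l + 3)*(l^3 + 2*l^2 - 23*l - 60) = (l - 5)*(l + 3)*(l^2 + 7*l + 12) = (l - 5)*(l + 3)^2*(l + 4)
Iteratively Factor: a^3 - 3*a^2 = (a)*(a^2 - 3*a) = a*(a - 3)*(a)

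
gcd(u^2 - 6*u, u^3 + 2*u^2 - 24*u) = u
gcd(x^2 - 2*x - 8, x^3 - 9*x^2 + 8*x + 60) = x + 2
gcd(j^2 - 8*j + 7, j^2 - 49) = j - 7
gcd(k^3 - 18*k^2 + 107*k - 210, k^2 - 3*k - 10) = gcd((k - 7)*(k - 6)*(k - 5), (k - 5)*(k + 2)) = k - 5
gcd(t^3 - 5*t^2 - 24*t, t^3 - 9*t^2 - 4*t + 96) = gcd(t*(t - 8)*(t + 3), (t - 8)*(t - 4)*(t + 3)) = t^2 - 5*t - 24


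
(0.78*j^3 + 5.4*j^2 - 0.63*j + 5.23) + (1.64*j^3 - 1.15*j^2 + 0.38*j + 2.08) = 2.42*j^3 + 4.25*j^2 - 0.25*j + 7.31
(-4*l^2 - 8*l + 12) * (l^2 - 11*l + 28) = -4*l^4 + 36*l^3 - 12*l^2 - 356*l + 336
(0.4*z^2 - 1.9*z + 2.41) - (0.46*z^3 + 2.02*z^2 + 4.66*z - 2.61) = -0.46*z^3 - 1.62*z^2 - 6.56*z + 5.02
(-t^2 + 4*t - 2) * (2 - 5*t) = 5*t^3 - 22*t^2 + 18*t - 4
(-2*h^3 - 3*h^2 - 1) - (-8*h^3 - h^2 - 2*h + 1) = 6*h^3 - 2*h^2 + 2*h - 2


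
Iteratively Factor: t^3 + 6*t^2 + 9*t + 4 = (t + 1)*(t^2 + 5*t + 4) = (t + 1)^2*(t + 4)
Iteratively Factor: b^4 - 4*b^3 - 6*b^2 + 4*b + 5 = (b + 1)*(b^3 - 5*b^2 - b + 5) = (b + 1)^2*(b^2 - 6*b + 5) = (b - 1)*(b + 1)^2*(b - 5)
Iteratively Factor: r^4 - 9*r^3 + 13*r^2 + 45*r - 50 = (r - 5)*(r^3 - 4*r^2 - 7*r + 10) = (r - 5)*(r - 1)*(r^2 - 3*r - 10) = (r - 5)^2*(r - 1)*(r + 2)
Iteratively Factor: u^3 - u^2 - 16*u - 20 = (u - 5)*(u^2 + 4*u + 4) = (u - 5)*(u + 2)*(u + 2)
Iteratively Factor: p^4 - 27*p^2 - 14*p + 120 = (p + 4)*(p^3 - 4*p^2 - 11*p + 30) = (p - 5)*(p + 4)*(p^2 + p - 6) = (p - 5)*(p + 3)*(p + 4)*(p - 2)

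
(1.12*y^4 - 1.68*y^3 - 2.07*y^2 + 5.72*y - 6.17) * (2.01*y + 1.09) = 2.2512*y^5 - 2.156*y^4 - 5.9919*y^3 + 9.2409*y^2 - 6.1669*y - 6.7253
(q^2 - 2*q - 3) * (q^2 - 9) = q^4 - 2*q^3 - 12*q^2 + 18*q + 27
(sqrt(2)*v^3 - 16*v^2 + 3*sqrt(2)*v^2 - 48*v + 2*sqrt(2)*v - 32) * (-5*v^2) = -5*sqrt(2)*v^5 - 15*sqrt(2)*v^4 + 80*v^4 - 10*sqrt(2)*v^3 + 240*v^3 + 160*v^2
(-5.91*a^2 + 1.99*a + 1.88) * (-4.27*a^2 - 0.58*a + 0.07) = 25.2357*a^4 - 5.0695*a^3 - 9.5955*a^2 - 0.9511*a + 0.1316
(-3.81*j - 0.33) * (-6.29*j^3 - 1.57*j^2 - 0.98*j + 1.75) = 23.9649*j^4 + 8.0574*j^3 + 4.2519*j^2 - 6.3441*j - 0.5775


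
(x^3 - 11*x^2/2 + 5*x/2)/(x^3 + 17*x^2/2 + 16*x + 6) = x*(2*x^2 - 11*x + 5)/(2*x^3 + 17*x^2 + 32*x + 12)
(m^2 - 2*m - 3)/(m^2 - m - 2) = (m - 3)/(m - 2)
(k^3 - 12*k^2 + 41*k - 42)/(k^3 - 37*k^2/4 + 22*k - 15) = 4*(k^2 - 10*k + 21)/(4*k^2 - 29*k + 30)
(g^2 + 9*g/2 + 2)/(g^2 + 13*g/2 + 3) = (g + 4)/(g + 6)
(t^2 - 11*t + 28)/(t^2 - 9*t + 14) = (t - 4)/(t - 2)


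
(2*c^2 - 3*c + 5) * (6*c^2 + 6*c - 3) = 12*c^4 - 6*c^3 + 6*c^2 + 39*c - 15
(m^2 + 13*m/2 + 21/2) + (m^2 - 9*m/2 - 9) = 2*m^2 + 2*m + 3/2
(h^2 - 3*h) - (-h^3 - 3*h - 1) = h^3 + h^2 + 1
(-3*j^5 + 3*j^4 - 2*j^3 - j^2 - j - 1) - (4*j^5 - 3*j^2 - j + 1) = -7*j^5 + 3*j^4 - 2*j^3 + 2*j^2 - 2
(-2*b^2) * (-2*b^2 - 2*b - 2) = 4*b^4 + 4*b^3 + 4*b^2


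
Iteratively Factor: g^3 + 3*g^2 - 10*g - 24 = (g + 2)*(g^2 + g - 12) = (g + 2)*(g + 4)*(g - 3)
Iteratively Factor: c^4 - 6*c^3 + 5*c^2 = (c - 1)*(c^3 - 5*c^2) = c*(c - 1)*(c^2 - 5*c) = c^2*(c - 1)*(c - 5)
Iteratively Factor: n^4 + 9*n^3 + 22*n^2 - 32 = (n + 4)*(n^3 + 5*n^2 + 2*n - 8) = (n + 4)^2*(n^2 + n - 2) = (n - 1)*(n + 4)^2*(n + 2)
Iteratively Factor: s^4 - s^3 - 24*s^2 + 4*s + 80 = (s - 2)*(s^3 + s^2 - 22*s - 40) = (s - 5)*(s - 2)*(s^2 + 6*s + 8) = (s - 5)*(s - 2)*(s + 2)*(s + 4)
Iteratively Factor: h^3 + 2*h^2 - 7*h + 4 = (h + 4)*(h^2 - 2*h + 1) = (h - 1)*(h + 4)*(h - 1)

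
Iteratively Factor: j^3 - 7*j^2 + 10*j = (j - 2)*(j^2 - 5*j) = (j - 5)*(j - 2)*(j)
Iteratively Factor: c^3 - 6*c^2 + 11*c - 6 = (c - 1)*(c^2 - 5*c + 6) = (c - 2)*(c - 1)*(c - 3)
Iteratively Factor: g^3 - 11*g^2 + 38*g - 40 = (g - 2)*(g^2 - 9*g + 20) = (g - 5)*(g - 2)*(g - 4)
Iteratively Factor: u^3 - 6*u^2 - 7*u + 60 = (u - 5)*(u^2 - u - 12) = (u - 5)*(u - 4)*(u + 3)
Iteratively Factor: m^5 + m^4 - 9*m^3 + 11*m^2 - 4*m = (m - 1)*(m^4 + 2*m^3 - 7*m^2 + 4*m) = (m - 1)*(m + 4)*(m^3 - 2*m^2 + m) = m*(m - 1)*(m + 4)*(m^2 - 2*m + 1) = m*(m - 1)^2*(m + 4)*(m - 1)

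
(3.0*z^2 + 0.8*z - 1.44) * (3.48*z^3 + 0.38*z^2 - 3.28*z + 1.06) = 10.44*z^5 + 3.924*z^4 - 14.5472*z^3 + 0.00879999999999992*z^2 + 5.5712*z - 1.5264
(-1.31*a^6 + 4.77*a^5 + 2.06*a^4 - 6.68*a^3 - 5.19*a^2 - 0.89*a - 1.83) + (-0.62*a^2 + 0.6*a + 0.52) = -1.31*a^6 + 4.77*a^5 + 2.06*a^4 - 6.68*a^3 - 5.81*a^2 - 0.29*a - 1.31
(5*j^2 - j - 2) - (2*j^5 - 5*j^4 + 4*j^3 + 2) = -2*j^5 + 5*j^4 - 4*j^3 + 5*j^2 - j - 4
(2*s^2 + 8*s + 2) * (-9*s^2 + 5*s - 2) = -18*s^4 - 62*s^3 + 18*s^2 - 6*s - 4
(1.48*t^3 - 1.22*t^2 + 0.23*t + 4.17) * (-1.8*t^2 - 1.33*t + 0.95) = -2.664*t^5 + 0.2276*t^4 + 2.6146*t^3 - 8.9709*t^2 - 5.3276*t + 3.9615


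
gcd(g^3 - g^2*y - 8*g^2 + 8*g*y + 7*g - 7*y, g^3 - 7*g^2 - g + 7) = g^2 - 8*g + 7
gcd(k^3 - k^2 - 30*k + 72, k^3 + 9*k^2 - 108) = k^2 + 3*k - 18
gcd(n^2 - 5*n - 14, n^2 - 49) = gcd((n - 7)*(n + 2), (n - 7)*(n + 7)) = n - 7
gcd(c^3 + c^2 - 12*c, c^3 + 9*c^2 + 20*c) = c^2 + 4*c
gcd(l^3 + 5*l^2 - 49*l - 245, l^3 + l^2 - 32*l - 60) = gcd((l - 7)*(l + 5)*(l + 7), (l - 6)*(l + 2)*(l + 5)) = l + 5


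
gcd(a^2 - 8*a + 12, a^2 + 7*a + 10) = 1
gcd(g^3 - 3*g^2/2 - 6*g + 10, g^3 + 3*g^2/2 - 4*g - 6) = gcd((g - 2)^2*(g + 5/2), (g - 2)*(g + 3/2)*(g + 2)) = g - 2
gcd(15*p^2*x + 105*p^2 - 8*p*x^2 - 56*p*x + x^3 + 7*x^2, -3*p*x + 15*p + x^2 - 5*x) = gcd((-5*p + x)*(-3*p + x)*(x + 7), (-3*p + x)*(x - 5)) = -3*p + x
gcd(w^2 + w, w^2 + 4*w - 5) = 1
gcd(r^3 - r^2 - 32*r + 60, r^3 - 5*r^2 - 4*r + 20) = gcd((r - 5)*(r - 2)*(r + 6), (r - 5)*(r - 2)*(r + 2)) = r^2 - 7*r + 10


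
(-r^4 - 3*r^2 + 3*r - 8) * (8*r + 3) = -8*r^5 - 3*r^4 - 24*r^3 + 15*r^2 - 55*r - 24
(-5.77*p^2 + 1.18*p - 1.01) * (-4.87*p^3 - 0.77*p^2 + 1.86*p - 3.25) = 28.0999*p^5 - 1.3037*p^4 - 6.7221*p^3 + 21.725*p^2 - 5.7136*p + 3.2825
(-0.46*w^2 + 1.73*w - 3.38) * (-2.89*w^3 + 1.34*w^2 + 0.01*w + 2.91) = 1.3294*w^5 - 5.6161*w^4 + 12.0818*w^3 - 5.8505*w^2 + 5.0005*w - 9.8358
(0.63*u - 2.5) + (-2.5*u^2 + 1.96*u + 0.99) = -2.5*u^2 + 2.59*u - 1.51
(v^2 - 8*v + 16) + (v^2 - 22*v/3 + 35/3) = 2*v^2 - 46*v/3 + 83/3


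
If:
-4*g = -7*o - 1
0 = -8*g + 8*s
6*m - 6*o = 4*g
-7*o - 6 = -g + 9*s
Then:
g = -5/12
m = -83/126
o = -8/21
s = -5/12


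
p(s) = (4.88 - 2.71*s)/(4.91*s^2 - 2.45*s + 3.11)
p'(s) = (2.45 - 9.82*s)*(4.88 - 2.71*s)/(4.91*s^2 - 2.45*s + 3.11)^2 - 2.71/(4.91*s^2 - 2.45*s + 3.11) = (13.3061*s^2 - 47.9216*s + 3.5279)/(24.1081*s^4 - 24.059*s^3 + 36.5427*s^2 - 15.239*s + 9.6721)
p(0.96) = 0.43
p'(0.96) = -1.08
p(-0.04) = 1.55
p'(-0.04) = 0.53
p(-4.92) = 0.14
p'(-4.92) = 0.03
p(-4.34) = 0.16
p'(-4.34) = 0.04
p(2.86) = -0.08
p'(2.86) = -0.02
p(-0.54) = 1.08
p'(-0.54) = 0.97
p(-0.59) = 1.03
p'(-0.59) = 0.93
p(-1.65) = 0.46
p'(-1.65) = 0.28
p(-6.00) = 0.11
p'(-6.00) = 0.02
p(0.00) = 1.57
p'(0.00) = 0.36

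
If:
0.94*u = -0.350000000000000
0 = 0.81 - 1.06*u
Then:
No Solution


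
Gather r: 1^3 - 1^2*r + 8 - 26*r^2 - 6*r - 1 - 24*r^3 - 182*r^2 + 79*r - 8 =-24*r^3 - 208*r^2 + 72*r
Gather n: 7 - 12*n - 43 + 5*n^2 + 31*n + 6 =5*n^2 + 19*n - 30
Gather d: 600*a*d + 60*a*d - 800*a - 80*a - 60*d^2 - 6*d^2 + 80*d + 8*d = -880*a - 66*d^2 + d*(660*a + 88)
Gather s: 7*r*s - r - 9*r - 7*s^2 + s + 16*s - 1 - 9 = -10*r - 7*s^2 + s*(7*r + 17) - 10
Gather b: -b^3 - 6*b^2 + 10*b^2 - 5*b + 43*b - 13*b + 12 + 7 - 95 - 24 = -b^3 + 4*b^2 + 25*b - 100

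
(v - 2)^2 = v^2 - 4*v + 4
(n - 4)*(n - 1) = n^2 - 5*n + 4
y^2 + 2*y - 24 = (y - 4)*(y + 6)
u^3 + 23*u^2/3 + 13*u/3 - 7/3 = (u - 1/3)*(u + 1)*(u + 7)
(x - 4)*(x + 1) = x^2 - 3*x - 4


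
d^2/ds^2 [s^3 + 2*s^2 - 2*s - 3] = 6*s + 4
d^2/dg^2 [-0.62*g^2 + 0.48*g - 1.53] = -1.24000000000000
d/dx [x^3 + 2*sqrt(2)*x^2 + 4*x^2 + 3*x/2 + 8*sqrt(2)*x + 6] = 3*x^2 + 4*sqrt(2)*x + 8*x + 3/2 + 8*sqrt(2)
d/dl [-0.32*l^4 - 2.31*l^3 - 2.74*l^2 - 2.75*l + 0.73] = -1.28*l^3 - 6.93*l^2 - 5.48*l - 2.75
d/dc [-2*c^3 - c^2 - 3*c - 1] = -6*c^2 - 2*c - 3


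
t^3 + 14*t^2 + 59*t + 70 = (t + 2)*(t + 5)*(t + 7)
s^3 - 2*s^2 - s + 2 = (s - 2)*(s - 1)*(s + 1)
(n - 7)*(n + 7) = n^2 - 49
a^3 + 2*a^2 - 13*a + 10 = (a - 2)*(a - 1)*(a + 5)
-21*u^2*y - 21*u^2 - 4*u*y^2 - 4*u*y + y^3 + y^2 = (-7*u + y)*(3*u + y)*(y + 1)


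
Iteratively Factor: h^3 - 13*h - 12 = (h + 3)*(h^2 - 3*h - 4) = (h + 1)*(h + 3)*(h - 4)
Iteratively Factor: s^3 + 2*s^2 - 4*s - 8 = (s + 2)*(s^2 - 4) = (s + 2)^2*(s - 2)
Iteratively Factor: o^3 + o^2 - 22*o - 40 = (o - 5)*(o^2 + 6*o + 8) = (o - 5)*(o + 4)*(o + 2)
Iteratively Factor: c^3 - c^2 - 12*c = (c)*(c^2 - c - 12) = c*(c + 3)*(c - 4)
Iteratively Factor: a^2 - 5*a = (a)*(a - 5)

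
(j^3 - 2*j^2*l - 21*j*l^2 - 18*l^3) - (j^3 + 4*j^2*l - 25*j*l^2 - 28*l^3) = -6*j^2*l + 4*j*l^2 + 10*l^3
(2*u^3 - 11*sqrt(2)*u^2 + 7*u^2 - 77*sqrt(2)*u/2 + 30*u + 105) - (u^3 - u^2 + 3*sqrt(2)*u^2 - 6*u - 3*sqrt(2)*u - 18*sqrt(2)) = u^3 - 14*sqrt(2)*u^2 + 8*u^2 - 71*sqrt(2)*u/2 + 36*u + 18*sqrt(2) + 105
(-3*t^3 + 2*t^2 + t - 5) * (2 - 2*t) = 6*t^4 - 10*t^3 + 2*t^2 + 12*t - 10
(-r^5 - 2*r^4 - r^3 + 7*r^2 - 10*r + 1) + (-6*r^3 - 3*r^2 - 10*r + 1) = -r^5 - 2*r^4 - 7*r^3 + 4*r^2 - 20*r + 2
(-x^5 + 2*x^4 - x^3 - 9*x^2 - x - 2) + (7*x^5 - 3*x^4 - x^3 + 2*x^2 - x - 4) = 6*x^5 - x^4 - 2*x^3 - 7*x^2 - 2*x - 6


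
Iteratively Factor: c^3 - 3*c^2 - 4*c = (c)*(c^2 - 3*c - 4) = c*(c - 4)*(c + 1)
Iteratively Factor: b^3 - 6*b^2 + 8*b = (b - 4)*(b^2 - 2*b) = b*(b - 4)*(b - 2)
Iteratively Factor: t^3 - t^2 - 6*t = (t)*(t^2 - t - 6) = t*(t + 2)*(t - 3)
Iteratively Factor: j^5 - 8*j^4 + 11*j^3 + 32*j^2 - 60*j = (j - 2)*(j^4 - 6*j^3 - j^2 + 30*j) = (j - 5)*(j - 2)*(j^3 - j^2 - 6*j) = (j - 5)*(j - 3)*(j - 2)*(j^2 + 2*j) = (j - 5)*(j - 3)*(j - 2)*(j + 2)*(j)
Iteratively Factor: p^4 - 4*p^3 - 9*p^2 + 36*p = (p)*(p^3 - 4*p^2 - 9*p + 36) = p*(p + 3)*(p^2 - 7*p + 12) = p*(p - 4)*(p + 3)*(p - 3)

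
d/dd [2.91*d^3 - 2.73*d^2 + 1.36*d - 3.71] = 8.73*d^2 - 5.46*d + 1.36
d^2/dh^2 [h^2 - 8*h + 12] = 2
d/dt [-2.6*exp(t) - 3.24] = -2.6*exp(t)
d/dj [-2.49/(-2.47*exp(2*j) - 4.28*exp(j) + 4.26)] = (-12.3006*exp(j) - 10.6572)*exp(j)/(2.47*exp(2*j) + 4.28*exp(j) - 4.26)^2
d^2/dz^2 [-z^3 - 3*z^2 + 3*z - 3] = -6*z - 6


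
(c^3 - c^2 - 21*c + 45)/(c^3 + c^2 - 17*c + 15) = (c - 3)/(c - 1)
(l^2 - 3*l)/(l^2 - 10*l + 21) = l/(l - 7)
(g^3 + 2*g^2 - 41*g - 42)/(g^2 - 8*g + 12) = (g^2 + 8*g + 7)/(g - 2)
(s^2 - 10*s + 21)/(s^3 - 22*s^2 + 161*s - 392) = (s - 3)/(s^2 - 15*s + 56)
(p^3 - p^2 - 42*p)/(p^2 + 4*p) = (p^2 - p - 42)/(p + 4)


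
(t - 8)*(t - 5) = t^2 - 13*t + 40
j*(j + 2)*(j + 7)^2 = j^4 + 16*j^3 + 77*j^2 + 98*j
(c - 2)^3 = c^3 - 6*c^2 + 12*c - 8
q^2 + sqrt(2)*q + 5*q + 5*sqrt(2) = (q + 5)*(q + sqrt(2))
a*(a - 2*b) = a^2 - 2*a*b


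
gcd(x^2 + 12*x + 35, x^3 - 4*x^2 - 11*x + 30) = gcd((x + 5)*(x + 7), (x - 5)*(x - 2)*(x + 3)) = 1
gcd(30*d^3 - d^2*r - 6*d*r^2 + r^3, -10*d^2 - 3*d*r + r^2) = -10*d^2 - 3*d*r + r^2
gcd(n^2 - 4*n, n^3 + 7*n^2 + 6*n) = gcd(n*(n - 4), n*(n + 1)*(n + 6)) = n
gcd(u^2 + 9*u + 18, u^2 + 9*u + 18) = u^2 + 9*u + 18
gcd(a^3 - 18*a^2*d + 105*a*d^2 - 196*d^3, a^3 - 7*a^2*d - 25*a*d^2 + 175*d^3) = a - 7*d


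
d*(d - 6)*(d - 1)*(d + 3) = d^4 - 4*d^3 - 15*d^2 + 18*d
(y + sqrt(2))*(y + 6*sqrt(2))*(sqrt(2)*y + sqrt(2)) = sqrt(2)*y^3 + sqrt(2)*y^2 + 14*y^2 + 14*y + 12*sqrt(2)*y + 12*sqrt(2)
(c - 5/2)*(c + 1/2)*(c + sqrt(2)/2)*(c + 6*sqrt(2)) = c^4 - 2*c^3 + 13*sqrt(2)*c^3/2 - 13*sqrt(2)*c^2 + 19*c^2/4 - 12*c - 65*sqrt(2)*c/8 - 15/2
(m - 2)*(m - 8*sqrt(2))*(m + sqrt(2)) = m^3 - 7*sqrt(2)*m^2 - 2*m^2 - 16*m + 14*sqrt(2)*m + 32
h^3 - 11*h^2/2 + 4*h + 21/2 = (h - 7/2)*(h - 3)*(h + 1)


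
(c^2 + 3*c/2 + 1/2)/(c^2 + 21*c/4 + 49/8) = 4*(2*c^2 + 3*c + 1)/(8*c^2 + 42*c + 49)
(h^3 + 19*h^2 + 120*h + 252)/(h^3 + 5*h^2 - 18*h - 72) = (h^2 + 13*h + 42)/(h^2 - h - 12)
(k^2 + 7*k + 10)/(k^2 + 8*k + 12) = (k + 5)/(k + 6)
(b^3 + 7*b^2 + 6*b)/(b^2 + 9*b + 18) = b*(b + 1)/(b + 3)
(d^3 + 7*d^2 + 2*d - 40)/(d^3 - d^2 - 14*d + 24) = (d + 5)/(d - 3)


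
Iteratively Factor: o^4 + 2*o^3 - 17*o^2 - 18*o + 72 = (o + 4)*(o^3 - 2*o^2 - 9*o + 18) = (o + 3)*(o + 4)*(o^2 - 5*o + 6) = (o - 3)*(o + 3)*(o + 4)*(o - 2)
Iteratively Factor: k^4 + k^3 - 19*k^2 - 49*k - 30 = (k + 3)*(k^3 - 2*k^2 - 13*k - 10) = (k + 2)*(k + 3)*(k^2 - 4*k - 5) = (k - 5)*(k + 2)*(k + 3)*(k + 1)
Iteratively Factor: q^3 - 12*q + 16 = (q + 4)*(q^2 - 4*q + 4) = (q - 2)*(q + 4)*(q - 2)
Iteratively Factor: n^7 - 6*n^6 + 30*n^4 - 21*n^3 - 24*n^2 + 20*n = (n + 1)*(n^6 - 7*n^5 + 7*n^4 + 23*n^3 - 44*n^2 + 20*n) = (n - 5)*(n + 1)*(n^5 - 2*n^4 - 3*n^3 + 8*n^2 - 4*n) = n*(n - 5)*(n + 1)*(n^4 - 2*n^3 - 3*n^2 + 8*n - 4) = n*(n - 5)*(n + 1)*(n + 2)*(n^3 - 4*n^2 + 5*n - 2) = n*(n - 5)*(n - 2)*(n + 1)*(n + 2)*(n^2 - 2*n + 1) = n*(n - 5)*(n - 2)*(n - 1)*(n + 1)*(n + 2)*(n - 1)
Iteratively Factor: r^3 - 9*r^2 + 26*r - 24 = (r - 3)*(r^2 - 6*r + 8) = (r - 4)*(r - 3)*(r - 2)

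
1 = 1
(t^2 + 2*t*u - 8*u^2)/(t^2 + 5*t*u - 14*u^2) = (t + 4*u)/(t + 7*u)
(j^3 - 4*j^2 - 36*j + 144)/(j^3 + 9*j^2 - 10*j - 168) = (j - 6)/(j + 7)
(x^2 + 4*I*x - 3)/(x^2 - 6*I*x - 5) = (-x^2 - 4*I*x + 3)/(-x^2 + 6*I*x + 5)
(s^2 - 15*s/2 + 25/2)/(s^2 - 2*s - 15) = (s - 5/2)/(s + 3)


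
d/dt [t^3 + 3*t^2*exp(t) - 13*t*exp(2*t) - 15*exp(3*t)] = 3*t^2*exp(t) + 3*t^2 - 26*t*exp(2*t) + 6*t*exp(t) - 45*exp(3*t) - 13*exp(2*t)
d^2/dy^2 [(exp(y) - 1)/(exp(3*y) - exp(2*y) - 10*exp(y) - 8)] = (4*exp(6*y) - 12*exp(5*y) + 52*exp(4*y) + 110*exp(3*y) - 150*exp(2*y) - 148*exp(y) + 144)*exp(y)/(exp(9*y) - 3*exp(8*y) - 27*exp(7*y) + 35*exp(6*y) + 318*exp(5*y) + 156*exp(4*y) - 1288*exp(3*y) - 2592*exp(2*y) - 1920*exp(y) - 512)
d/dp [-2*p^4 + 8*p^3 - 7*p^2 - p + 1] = -8*p^3 + 24*p^2 - 14*p - 1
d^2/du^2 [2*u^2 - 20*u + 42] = 4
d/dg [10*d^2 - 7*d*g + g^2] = -7*d + 2*g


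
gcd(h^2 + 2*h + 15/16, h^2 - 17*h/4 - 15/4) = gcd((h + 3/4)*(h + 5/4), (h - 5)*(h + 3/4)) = h + 3/4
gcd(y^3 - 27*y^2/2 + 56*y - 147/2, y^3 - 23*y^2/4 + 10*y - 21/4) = y - 3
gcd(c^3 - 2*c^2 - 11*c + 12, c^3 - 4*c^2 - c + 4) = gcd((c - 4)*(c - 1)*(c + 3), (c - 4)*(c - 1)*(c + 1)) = c^2 - 5*c + 4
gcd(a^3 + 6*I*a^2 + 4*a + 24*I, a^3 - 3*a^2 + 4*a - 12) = a^2 + 4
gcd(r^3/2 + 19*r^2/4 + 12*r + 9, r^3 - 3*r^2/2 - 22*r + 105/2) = 1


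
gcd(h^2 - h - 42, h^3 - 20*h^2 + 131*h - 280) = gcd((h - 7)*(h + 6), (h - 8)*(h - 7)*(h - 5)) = h - 7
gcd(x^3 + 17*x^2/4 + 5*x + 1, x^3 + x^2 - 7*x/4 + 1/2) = x + 2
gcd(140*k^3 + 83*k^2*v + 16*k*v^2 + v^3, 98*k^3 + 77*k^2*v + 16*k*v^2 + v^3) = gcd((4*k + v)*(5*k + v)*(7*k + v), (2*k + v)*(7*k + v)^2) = 7*k + v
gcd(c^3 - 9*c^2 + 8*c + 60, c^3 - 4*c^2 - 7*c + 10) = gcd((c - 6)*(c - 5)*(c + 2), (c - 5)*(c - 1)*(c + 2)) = c^2 - 3*c - 10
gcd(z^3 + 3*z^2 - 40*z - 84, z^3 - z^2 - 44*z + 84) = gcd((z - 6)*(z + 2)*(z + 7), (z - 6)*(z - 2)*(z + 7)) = z^2 + z - 42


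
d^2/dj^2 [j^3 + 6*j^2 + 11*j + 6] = 6*j + 12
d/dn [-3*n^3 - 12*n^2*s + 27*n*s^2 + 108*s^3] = -9*n^2 - 24*n*s + 27*s^2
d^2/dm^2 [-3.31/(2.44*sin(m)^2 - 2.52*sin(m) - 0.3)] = (-78.825664*sin(m)^4 + 61.057584*sin(m)^3 + 87.526992*sin(m)^2 - 119.612808*sin(m) + 46.885488)/(-2.44*sin(m)^2 + 2.52*sin(m) + 0.3)^3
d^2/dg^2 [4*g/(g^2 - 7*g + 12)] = 8*(g*(2*g - 7)^2 + (7 - 3*g)*(g^2 - 7*g + 12))/(g^2 - 7*g + 12)^3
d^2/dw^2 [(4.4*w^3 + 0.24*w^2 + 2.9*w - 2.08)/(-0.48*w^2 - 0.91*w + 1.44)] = (-7.105427357601e-15*w^4 - 14.496496*w^3 + 36.474624*w^2 - 61.318656*w - 2.27536)/(0.110592*w^6 + 0.628992*w^5 + 0.197136*w^4 - 3.020381*w^3 - 0.591408000000001*w^2 + 5.660928*w - 2.985984)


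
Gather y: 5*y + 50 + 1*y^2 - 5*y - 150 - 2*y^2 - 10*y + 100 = -y^2 - 10*y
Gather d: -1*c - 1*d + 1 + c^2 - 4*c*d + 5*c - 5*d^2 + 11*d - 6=c^2 + 4*c - 5*d^2 + d*(10 - 4*c) - 5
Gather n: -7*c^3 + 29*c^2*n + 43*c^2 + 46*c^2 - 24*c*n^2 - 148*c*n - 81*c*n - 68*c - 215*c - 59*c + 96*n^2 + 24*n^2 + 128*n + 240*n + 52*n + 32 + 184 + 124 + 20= -7*c^3 + 89*c^2 - 342*c + n^2*(120 - 24*c) + n*(29*c^2 - 229*c + 420) + 360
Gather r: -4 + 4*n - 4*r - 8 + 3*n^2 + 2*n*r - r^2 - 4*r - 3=3*n^2 + 4*n - r^2 + r*(2*n - 8) - 15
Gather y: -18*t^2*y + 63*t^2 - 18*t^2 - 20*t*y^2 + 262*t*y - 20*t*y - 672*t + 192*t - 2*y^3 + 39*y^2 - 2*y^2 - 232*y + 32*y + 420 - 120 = 45*t^2 - 480*t - 2*y^3 + y^2*(37 - 20*t) + y*(-18*t^2 + 242*t - 200) + 300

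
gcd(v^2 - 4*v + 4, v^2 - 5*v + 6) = v - 2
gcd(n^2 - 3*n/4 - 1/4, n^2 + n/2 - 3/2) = n - 1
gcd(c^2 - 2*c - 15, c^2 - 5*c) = c - 5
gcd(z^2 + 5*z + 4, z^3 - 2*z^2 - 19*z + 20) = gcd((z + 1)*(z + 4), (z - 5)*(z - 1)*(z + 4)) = z + 4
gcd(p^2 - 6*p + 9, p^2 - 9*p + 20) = 1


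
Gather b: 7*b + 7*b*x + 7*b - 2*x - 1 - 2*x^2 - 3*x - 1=b*(7*x + 14) - 2*x^2 - 5*x - 2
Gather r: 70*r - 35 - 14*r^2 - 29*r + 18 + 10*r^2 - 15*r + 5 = -4*r^2 + 26*r - 12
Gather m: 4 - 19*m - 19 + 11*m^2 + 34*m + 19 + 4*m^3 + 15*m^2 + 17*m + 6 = 4*m^3 + 26*m^2 + 32*m + 10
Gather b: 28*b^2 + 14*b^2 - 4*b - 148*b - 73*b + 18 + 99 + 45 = 42*b^2 - 225*b + 162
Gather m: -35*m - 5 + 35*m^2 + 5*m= 35*m^2 - 30*m - 5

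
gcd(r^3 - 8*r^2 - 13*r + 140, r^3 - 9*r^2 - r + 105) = r^2 - 12*r + 35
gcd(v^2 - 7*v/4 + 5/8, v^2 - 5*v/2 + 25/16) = v - 5/4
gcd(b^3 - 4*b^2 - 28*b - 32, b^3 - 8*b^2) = b - 8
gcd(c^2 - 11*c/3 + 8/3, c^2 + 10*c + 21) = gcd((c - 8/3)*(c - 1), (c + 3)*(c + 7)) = 1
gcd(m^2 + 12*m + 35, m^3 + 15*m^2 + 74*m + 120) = m + 5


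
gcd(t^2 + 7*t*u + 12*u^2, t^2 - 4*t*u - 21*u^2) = t + 3*u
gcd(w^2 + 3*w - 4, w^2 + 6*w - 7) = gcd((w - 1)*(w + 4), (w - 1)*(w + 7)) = w - 1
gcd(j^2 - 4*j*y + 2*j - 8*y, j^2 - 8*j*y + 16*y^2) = -j + 4*y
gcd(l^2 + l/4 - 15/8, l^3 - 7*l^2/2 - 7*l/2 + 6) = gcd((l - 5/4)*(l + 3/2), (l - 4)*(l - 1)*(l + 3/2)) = l + 3/2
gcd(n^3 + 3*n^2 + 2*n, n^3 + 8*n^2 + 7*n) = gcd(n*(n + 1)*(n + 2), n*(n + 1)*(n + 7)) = n^2 + n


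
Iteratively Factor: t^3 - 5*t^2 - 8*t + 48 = (t + 3)*(t^2 - 8*t + 16) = (t - 4)*(t + 3)*(t - 4)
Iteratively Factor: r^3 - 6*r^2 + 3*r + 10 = (r + 1)*(r^2 - 7*r + 10) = (r - 5)*(r + 1)*(r - 2)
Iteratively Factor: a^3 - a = (a + 1)*(a^2 - a) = (a - 1)*(a + 1)*(a)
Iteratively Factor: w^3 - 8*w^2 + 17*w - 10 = (w - 1)*(w^2 - 7*w + 10) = (w - 2)*(w - 1)*(w - 5)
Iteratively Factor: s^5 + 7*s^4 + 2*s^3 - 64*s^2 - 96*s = (s + 4)*(s^4 + 3*s^3 - 10*s^2 - 24*s) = (s - 3)*(s + 4)*(s^3 + 6*s^2 + 8*s) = (s - 3)*(s + 4)^2*(s^2 + 2*s) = (s - 3)*(s + 2)*(s + 4)^2*(s)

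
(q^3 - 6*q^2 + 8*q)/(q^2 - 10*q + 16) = q*(q - 4)/(q - 8)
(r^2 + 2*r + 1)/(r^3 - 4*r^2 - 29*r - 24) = (r + 1)/(r^2 - 5*r - 24)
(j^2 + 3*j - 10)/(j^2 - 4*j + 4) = (j + 5)/(j - 2)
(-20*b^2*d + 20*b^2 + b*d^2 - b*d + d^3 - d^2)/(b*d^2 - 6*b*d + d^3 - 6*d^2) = (-20*b^2*d + 20*b^2 + b*d^2 - b*d + d^3 - d^2)/(d*(b*d - 6*b + d^2 - 6*d))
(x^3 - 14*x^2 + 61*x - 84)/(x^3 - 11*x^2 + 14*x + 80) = (x^3 - 14*x^2 + 61*x - 84)/(x^3 - 11*x^2 + 14*x + 80)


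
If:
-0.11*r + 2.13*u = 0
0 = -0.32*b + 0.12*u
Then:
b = 0.375*u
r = 19.3636363636364*u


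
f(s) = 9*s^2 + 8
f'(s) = 18*s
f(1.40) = 25.64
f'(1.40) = 25.20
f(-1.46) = 27.18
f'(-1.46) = -26.28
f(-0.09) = 8.07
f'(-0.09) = -1.62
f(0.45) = 9.82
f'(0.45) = 8.10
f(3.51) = 118.88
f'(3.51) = 63.18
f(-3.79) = 137.28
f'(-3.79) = -68.22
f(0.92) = 15.62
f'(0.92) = 16.56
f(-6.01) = 333.08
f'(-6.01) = -108.18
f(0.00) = 8.00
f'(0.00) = 0.00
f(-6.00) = 332.00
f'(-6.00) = -108.00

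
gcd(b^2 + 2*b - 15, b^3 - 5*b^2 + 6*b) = b - 3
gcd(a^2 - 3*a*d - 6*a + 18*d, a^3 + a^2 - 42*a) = a - 6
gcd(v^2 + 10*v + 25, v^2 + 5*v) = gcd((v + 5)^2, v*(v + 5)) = v + 5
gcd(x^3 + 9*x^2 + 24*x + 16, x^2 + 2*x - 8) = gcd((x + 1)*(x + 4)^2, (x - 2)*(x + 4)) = x + 4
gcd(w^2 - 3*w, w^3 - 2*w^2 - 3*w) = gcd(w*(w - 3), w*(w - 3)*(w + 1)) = w^2 - 3*w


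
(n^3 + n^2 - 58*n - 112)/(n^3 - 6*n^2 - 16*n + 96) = (n^3 + n^2 - 58*n - 112)/(n^3 - 6*n^2 - 16*n + 96)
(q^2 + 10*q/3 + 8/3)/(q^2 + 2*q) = (q + 4/3)/q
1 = 1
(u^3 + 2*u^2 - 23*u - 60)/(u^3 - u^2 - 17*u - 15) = (u + 4)/(u + 1)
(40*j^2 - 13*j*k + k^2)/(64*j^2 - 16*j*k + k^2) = (5*j - k)/(8*j - k)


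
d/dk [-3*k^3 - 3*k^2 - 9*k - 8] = -9*k^2 - 6*k - 9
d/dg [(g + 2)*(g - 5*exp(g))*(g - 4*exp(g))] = -9*g^2*exp(g) + 3*g^2 + 40*g*exp(2*g) - 36*g*exp(g) + 4*g + 100*exp(2*g) - 18*exp(g)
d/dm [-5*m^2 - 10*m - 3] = -10*m - 10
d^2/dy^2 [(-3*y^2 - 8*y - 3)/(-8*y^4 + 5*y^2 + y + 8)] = 2*(576*y^8 + 3072*y^7 + 2040*y^6 - 816*y^5 + 1416*y^4 + 5257*y^3 + 1017*y^2 - 915*y + 11)/(512*y^12 - 960*y^10 - 192*y^9 - 936*y^8 + 240*y^7 + 1819*y^6 + 309*y^5 + 921*y^4 - 241*y^3 - 984*y^2 - 192*y - 512)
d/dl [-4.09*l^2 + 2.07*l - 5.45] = 2.07 - 8.18*l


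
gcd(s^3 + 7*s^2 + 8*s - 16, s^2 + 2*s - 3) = s - 1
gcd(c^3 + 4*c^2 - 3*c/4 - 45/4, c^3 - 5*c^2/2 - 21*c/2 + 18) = c^2 + 3*c/2 - 9/2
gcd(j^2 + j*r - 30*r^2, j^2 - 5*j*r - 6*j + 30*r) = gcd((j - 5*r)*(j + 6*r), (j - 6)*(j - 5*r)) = -j + 5*r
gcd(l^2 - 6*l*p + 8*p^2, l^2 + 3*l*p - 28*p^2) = -l + 4*p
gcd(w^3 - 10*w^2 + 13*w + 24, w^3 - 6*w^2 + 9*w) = w - 3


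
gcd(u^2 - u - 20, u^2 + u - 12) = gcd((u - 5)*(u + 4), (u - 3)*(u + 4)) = u + 4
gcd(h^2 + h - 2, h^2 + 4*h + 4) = h + 2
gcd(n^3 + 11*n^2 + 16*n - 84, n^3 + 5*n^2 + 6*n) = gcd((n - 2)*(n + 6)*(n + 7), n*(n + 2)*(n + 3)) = 1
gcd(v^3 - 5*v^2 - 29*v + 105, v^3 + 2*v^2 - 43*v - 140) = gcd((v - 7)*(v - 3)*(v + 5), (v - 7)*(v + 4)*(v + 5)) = v^2 - 2*v - 35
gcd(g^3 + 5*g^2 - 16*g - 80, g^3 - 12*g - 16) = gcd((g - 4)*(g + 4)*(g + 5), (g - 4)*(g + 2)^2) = g - 4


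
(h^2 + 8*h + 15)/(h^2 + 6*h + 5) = (h + 3)/(h + 1)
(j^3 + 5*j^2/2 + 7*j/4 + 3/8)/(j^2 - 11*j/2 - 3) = (j^2 + 2*j + 3/4)/(j - 6)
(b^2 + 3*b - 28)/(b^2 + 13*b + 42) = (b - 4)/(b + 6)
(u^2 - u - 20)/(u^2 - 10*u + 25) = (u + 4)/(u - 5)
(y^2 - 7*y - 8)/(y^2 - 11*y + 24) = (y + 1)/(y - 3)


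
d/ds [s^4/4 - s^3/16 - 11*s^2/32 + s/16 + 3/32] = s^3 - 3*s^2/16 - 11*s/16 + 1/16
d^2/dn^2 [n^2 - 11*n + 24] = 2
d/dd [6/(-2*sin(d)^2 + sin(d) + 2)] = 6*(4*sin(d) - 1)*cos(d)/(sin(d) + cos(2*d) + 1)^2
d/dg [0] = 0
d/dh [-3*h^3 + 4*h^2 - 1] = h*(8 - 9*h)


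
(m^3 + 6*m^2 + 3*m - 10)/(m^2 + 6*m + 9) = (m^3 + 6*m^2 + 3*m - 10)/(m^2 + 6*m + 9)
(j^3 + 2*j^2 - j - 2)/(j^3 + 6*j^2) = (j^3 + 2*j^2 - j - 2)/(j^2*(j + 6))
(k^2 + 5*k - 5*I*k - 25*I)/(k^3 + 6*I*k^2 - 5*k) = (k^2 + 5*k*(1 - I) - 25*I)/(k*(k^2 + 6*I*k - 5))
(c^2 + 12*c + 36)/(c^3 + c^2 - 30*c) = (c + 6)/(c*(c - 5))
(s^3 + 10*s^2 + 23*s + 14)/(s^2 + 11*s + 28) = (s^2 + 3*s + 2)/(s + 4)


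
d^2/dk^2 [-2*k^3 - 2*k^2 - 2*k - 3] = -12*k - 4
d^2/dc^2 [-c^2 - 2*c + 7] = -2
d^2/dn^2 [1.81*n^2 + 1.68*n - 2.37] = 3.62000000000000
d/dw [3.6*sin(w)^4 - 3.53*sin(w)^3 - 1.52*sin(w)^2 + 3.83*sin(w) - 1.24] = (14.4*sin(w)^3 - 10.59*sin(w)^2 - 3.04*sin(w) + 3.83)*cos(w)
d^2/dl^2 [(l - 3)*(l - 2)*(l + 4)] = 6*l - 2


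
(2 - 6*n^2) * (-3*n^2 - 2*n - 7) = 18*n^4 + 12*n^3 + 36*n^2 - 4*n - 14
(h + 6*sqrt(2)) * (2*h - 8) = 2*h^2 - 8*h + 12*sqrt(2)*h - 48*sqrt(2)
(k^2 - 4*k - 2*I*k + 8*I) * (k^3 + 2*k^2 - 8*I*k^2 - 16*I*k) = k^5 - 2*k^4 - 10*I*k^4 - 24*k^3 + 20*I*k^3 + 32*k^2 + 80*I*k^2 + 128*k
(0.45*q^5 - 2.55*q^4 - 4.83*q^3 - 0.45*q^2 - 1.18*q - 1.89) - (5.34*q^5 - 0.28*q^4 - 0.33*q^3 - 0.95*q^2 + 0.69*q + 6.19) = -4.89*q^5 - 2.27*q^4 - 4.5*q^3 + 0.5*q^2 - 1.87*q - 8.08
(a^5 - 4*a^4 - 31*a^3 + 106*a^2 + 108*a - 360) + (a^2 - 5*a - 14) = a^5 - 4*a^4 - 31*a^3 + 107*a^2 + 103*a - 374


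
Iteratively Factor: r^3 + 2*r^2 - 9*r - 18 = (r + 3)*(r^2 - r - 6) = (r - 3)*(r + 3)*(r + 2)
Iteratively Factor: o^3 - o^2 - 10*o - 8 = (o - 4)*(o^2 + 3*o + 2) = (o - 4)*(o + 2)*(o + 1)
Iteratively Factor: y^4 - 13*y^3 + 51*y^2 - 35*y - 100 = (y - 4)*(y^3 - 9*y^2 + 15*y + 25) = (y - 4)*(y + 1)*(y^2 - 10*y + 25) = (y - 5)*(y - 4)*(y + 1)*(y - 5)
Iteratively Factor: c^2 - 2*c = (c - 2)*(c)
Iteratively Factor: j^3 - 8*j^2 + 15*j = (j - 3)*(j^2 - 5*j) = j*(j - 3)*(j - 5)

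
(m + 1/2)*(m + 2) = m^2 + 5*m/2 + 1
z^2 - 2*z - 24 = (z - 6)*(z + 4)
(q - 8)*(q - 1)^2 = q^3 - 10*q^2 + 17*q - 8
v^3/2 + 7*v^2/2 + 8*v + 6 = (v/2 + 1)*(v + 2)*(v + 3)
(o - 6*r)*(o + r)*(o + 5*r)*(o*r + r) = o^4*r + o^3*r - 31*o^2*r^3 - 30*o*r^4 - 31*o*r^3 - 30*r^4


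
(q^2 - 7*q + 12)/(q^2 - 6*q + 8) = (q - 3)/(q - 2)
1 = 1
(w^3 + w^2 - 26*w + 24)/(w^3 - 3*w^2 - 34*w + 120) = (w - 1)/(w - 5)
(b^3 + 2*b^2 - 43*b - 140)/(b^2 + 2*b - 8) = (b^2 - 2*b - 35)/(b - 2)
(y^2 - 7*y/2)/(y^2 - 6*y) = (y - 7/2)/(y - 6)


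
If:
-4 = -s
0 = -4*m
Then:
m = 0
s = 4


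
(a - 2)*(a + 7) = a^2 + 5*a - 14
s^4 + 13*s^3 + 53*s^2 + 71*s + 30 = (s + 1)^2*(s + 5)*(s + 6)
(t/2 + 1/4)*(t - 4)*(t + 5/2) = t^3/2 - t^2/2 - 43*t/8 - 5/2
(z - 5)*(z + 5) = z^2 - 25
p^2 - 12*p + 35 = (p - 7)*(p - 5)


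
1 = 1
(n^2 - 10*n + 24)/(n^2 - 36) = (n - 4)/(n + 6)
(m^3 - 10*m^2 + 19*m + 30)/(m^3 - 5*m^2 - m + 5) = (m - 6)/(m - 1)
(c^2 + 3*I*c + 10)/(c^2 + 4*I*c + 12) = (c + 5*I)/(c + 6*I)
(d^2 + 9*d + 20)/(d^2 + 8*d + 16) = (d + 5)/(d + 4)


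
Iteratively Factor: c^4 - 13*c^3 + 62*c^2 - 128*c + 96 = (c - 4)*(c^3 - 9*c^2 + 26*c - 24) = (c - 4)*(c - 2)*(c^2 - 7*c + 12) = (c - 4)*(c - 3)*(c - 2)*(c - 4)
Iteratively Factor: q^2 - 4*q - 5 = (q + 1)*(q - 5)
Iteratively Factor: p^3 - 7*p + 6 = (p - 2)*(p^2 + 2*p - 3) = (p - 2)*(p + 3)*(p - 1)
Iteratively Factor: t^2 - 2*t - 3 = (t + 1)*(t - 3)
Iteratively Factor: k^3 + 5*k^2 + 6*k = (k + 3)*(k^2 + 2*k) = (k + 2)*(k + 3)*(k)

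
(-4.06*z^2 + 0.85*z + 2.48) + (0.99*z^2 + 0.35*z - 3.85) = -3.07*z^2 + 1.2*z - 1.37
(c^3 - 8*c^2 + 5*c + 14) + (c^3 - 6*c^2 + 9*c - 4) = 2*c^3 - 14*c^2 + 14*c + 10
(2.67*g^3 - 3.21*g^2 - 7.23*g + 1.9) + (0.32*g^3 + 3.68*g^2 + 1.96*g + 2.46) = 2.99*g^3 + 0.47*g^2 - 5.27*g + 4.36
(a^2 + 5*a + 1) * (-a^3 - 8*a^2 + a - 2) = -a^5 - 13*a^4 - 40*a^3 - 5*a^2 - 9*a - 2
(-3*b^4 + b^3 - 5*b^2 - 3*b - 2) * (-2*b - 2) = 6*b^5 + 4*b^4 + 8*b^3 + 16*b^2 + 10*b + 4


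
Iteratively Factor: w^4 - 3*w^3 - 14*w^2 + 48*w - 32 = (w - 1)*(w^3 - 2*w^2 - 16*w + 32) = (w - 4)*(w - 1)*(w^2 + 2*w - 8) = (w - 4)*(w - 1)*(w + 4)*(w - 2)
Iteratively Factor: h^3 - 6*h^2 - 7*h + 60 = (h - 4)*(h^2 - 2*h - 15) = (h - 5)*(h - 4)*(h + 3)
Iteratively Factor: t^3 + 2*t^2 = (t)*(t^2 + 2*t) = t^2*(t + 2)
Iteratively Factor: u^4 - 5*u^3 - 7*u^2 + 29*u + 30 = (u + 2)*(u^3 - 7*u^2 + 7*u + 15) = (u + 1)*(u + 2)*(u^2 - 8*u + 15) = (u - 3)*(u + 1)*(u + 2)*(u - 5)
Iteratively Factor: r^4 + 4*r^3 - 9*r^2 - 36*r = (r - 3)*(r^3 + 7*r^2 + 12*r) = (r - 3)*(r + 4)*(r^2 + 3*r) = (r - 3)*(r + 3)*(r + 4)*(r)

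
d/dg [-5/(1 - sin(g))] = -5*cos(g)/(sin(g) - 1)^2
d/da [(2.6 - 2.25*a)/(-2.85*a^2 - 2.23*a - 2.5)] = (-6.4125*a^2 + 14.82*a + 11.423)/(8.1225*a^4 + 12.711*a^3 + 19.2229*a^2 + 11.15*a + 6.25)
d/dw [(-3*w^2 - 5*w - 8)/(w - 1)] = (-3*w^2 + 6*w + 13)/(w^2 - 2*w + 1)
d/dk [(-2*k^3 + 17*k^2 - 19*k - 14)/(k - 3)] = (-4*k^3 + 35*k^2 - 102*k + 71)/(k^2 - 6*k + 9)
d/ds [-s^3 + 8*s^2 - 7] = s*(16 - 3*s)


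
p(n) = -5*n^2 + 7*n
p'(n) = 7 - 10*n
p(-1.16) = -14.85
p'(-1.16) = 18.60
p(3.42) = -34.54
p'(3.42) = -27.20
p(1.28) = 0.77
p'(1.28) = -5.80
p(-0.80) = -8.80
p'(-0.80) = 15.00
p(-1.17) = -15.03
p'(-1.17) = 18.70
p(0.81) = 2.39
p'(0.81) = -1.10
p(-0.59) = -5.87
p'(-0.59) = 12.90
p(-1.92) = -31.87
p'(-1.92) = 26.20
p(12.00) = -636.00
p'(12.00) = -113.00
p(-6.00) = -222.00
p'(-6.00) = 67.00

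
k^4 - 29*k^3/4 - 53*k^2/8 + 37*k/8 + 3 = (k - 8)*(k - 3/4)*(k + 1/2)*(k + 1)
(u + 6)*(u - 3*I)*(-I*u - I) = -I*u^3 - 3*u^2 - 7*I*u^2 - 21*u - 6*I*u - 18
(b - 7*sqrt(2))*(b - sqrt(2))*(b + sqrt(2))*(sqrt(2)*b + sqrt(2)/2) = sqrt(2)*b^4 - 14*b^3 + sqrt(2)*b^3/2 - 7*b^2 - 2*sqrt(2)*b^2 - sqrt(2)*b + 28*b + 14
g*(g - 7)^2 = g^3 - 14*g^2 + 49*g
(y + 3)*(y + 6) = y^2 + 9*y + 18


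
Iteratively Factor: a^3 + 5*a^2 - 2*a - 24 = (a + 4)*(a^2 + a - 6) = (a - 2)*(a + 4)*(a + 3)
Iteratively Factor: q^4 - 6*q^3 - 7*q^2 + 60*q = (q + 3)*(q^3 - 9*q^2 + 20*q) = (q - 4)*(q + 3)*(q^2 - 5*q) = (q - 5)*(q - 4)*(q + 3)*(q)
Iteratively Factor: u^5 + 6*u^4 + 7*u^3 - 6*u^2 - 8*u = (u + 2)*(u^4 + 4*u^3 - u^2 - 4*u) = (u + 2)*(u + 4)*(u^3 - u) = (u + 1)*(u + 2)*(u + 4)*(u^2 - u) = u*(u + 1)*(u + 2)*(u + 4)*(u - 1)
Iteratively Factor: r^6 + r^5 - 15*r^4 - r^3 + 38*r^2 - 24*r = (r + 2)*(r^5 - r^4 - 13*r^3 + 25*r^2 - 12*r) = (r - 1)*(r + 2)*(r^4 - 13*r^2 + 12*r) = r*(r - 1)*(r + 2)*(r^3 - 13*r + 12) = r*(r - 1)*(r + 2)*(r + 4)*(r^2 - 4*r + 3) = r*(r - 3)*(r - 1)*(r + 2)*(r + 4)*(r - 1)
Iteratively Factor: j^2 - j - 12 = (j - 4)*(j + 3)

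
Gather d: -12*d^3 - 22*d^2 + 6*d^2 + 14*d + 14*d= -12*d^3 - 16*d^2 + 28*d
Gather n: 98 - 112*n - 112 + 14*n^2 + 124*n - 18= 14*n^2 + 12*n - 32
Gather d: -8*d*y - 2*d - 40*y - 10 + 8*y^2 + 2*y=d*(-8*y - 2) + 8*y^2 - 38*y - 10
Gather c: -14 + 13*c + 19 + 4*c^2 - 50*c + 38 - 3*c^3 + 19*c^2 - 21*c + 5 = -3*c^3 + 23*c^2 - 58*c + 48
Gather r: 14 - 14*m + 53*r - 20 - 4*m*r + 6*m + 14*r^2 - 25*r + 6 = -8*m + 14*r^2 + r*(28 - 4*m)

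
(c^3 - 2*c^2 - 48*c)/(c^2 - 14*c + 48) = c*(c + 6)/(c - 6)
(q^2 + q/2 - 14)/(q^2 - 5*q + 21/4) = 2*(q + 4)/(2*q - 3)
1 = 1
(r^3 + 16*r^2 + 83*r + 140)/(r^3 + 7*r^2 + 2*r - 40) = (r + 7)/(r - 2)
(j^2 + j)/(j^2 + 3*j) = (j + 1)/(j + 3)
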